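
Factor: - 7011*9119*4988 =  -318899345292 = - 2^2 * 3^2*11^1*19^1*29^1*41^1*43^1 * 829^1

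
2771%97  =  55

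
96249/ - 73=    - 96249/73= - 1318.48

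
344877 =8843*39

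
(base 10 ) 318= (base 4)10332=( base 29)AS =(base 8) 476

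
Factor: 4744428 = 2^2*3^1*13^1*17^1*1789^1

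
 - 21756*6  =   - 130536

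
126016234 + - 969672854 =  - 843656620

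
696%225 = 21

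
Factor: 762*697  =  2^1* 3^1 * 17^1*41^1 * 127^1 = 531114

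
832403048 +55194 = 832458242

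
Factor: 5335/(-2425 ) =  - 11/5 = - 5^( - 1 )*11^1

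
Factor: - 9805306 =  - 2^1*7^1*29^1*24151^1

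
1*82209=82209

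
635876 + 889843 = 1525719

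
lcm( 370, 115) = 8510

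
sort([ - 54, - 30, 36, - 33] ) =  [ - 54, - 33,-30, 36]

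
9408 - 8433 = 975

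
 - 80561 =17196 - 97757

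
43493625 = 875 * 49707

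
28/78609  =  28/78609=0.00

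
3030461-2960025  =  70436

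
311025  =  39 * 7975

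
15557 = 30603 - 15046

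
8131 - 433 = 7698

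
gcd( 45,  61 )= 1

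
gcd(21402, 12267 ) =261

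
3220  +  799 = 4019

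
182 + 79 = 261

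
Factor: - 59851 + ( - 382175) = - 2^1*3^2*13^1*1889^1 = -442026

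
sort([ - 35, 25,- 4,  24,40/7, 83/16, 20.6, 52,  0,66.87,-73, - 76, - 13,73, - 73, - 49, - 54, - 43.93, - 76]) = [-76, - 76, - 73,  -  73, - 54,- 49,-43.93,-35,- 13, - 4,0,83/16, 40/7, 20.6,24, 25,52,66.87, 73]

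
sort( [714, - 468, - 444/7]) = [ - 468, - 444/7,714]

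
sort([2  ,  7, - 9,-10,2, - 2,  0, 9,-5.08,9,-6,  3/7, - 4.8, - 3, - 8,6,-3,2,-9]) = [-10, - 9, - 9 ,-8, - 6,-5.08,- 4.8,-3,-3, - 2, 0, 3/7, 2, 2, 2, 6,7,9, 9]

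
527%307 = 220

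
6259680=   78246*80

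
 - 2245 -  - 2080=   -165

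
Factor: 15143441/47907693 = 3^(-6 ) * 593^1*25537^1*65717^(  -  1 ) 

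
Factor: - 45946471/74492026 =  - 2^ ( - 1 ) * 7^ (  -  1 )*37^( - 1 )*143807^ (  -  1 )*45946471^1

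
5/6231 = 5/6231 = 0.00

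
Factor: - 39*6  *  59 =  - 2^1 * 3^2* 13^1*59^1 = - 13806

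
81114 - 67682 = 13432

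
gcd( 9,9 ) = 9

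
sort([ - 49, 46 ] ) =[ - 49,46]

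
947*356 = 337132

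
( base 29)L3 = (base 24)11c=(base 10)612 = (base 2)1001100100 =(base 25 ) oc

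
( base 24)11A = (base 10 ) 610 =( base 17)21F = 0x262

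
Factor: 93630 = 2^1*3^1*5^1*3121^1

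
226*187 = 42262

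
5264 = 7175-1911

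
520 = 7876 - 7356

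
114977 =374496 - 259519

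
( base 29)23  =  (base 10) 61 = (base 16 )3d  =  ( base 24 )2d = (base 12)51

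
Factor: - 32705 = - 5^1*31^1*211^1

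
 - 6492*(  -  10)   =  64920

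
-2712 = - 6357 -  - 3645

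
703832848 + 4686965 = 708519813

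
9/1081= 9/1081 = 0.01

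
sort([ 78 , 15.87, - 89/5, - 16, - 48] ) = [ - 48, - 89/5, - 16, 15.87,78] 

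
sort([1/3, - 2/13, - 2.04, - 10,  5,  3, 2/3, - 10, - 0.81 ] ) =[ - 10,- 10, - 2.04 ,  -  0.81,-2/13,  1/3, 2/3,3,5]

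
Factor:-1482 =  - 2^1*3^1*13^1*19^1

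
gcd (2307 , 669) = 3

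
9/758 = 9/758=0.01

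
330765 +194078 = 524843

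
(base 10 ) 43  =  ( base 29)1E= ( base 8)53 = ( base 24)1J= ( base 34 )19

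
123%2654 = 123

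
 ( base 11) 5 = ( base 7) 5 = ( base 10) 5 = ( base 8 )5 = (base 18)5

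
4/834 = 2/417=   0.00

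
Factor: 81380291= 4219^1*19289^1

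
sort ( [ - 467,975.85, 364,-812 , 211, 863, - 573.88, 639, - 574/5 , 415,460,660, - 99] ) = [ - 812, - 573.88, - 467, - 574/5, - 99, 211, 364 , 415,460, 639, 660, 863,975.85]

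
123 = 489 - 366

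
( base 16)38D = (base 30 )109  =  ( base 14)48d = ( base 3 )1020200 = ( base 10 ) 909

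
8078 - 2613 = 5465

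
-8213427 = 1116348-9329775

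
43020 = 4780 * 9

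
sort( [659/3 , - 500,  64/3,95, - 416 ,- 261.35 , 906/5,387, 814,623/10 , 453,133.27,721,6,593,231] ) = [ - 500, - 416, - 261.35,  6,64/3, 623/10, 95,133.27,906/5, 659/3,231,387 , 453 , 593, 721,  814 ]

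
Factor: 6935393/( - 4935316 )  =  -2^( - 2 )*647^( - 1) * 1907^( - 1)*  6935393^1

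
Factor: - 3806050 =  - 2^1*5^2*163^1*467^1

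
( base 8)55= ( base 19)27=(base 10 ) 45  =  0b101101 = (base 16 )2D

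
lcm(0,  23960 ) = 0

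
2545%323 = 284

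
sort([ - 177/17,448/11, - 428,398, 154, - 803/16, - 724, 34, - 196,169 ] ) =[ - 724, - 428, - 196, - 803/16, - 177/17,34, 448/11, 154, 169, 398]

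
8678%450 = 128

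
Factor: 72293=13^1*67^1*83^1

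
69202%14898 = 9610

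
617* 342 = 211014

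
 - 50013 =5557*( - 9 )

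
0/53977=0 = 0.00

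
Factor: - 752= - 2^4*47^1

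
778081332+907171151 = 1685252483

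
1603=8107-6504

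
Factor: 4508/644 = 7^1=   7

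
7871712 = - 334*( - 23568)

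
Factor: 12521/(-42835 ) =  - 19/65 = - 5^( - 1)*13^( - 1 ) * 19^1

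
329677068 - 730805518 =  - 401128450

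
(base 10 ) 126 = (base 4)1332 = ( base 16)7e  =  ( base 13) 99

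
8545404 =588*14533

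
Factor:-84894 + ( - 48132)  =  -133026 = -2^1*3^1*22171^1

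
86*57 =4902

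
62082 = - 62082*( - 1)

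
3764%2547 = 1217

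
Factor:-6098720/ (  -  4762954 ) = 3049360/2381477 = 2^4 * 5^1*7^(-1)*47^1*811^1*340211^( - 1)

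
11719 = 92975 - 81256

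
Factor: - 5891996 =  - 2^2*11^1*17^1*7877^1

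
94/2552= 47/1276= 0.04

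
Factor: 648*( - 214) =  - 2^4*3^4*107^1  =  -  138672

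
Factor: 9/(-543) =-3^1*181^( - 1 ) = -  3/181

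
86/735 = 86/735 = 0.12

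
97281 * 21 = 2042901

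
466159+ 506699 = 972858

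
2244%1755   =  489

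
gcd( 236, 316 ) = 4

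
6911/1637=4  +  363/1637 = 4.22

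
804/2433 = 268/811 = 0.33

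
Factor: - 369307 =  -73^1*  5059^1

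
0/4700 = 0 = 0.00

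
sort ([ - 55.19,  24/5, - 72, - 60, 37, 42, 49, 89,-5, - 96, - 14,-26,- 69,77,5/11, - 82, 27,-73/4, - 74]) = [ - 96,-82, -74, - 72, - 69, - 60, - 55.19, - 26, - 73/4, - 14,  -  5,  5/11,24/5, 27, 37,42, 49, 77,  89]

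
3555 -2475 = 1080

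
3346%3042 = 304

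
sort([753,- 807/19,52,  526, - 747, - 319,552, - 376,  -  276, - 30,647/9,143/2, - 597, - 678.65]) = [ - 747,-678.65,-597,  -  376, - 319, - 276, - 807/19, - 30, 52 , 143/2,647/9,526, 552,753]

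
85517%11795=2952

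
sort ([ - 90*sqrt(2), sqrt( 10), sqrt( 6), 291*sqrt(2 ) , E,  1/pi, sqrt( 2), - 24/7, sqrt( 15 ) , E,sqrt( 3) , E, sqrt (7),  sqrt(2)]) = [ -90*sqrt(2 ),- 24/7,1/pi, sqrt (2), sqrt (2 ), sqrt( 3) , sqrt( 6), sqrt( 7), E,  E,E,sqrt( 10) , sqrt(15), 291*sqrt( 2 ) ]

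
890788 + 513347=1404135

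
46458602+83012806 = 129471408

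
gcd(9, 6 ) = 3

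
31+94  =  125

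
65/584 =65/584 = 0.11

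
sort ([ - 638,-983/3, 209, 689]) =[  -  638, - 983/3 , 209, 689 ]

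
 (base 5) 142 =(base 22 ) 23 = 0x2F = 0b101111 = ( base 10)47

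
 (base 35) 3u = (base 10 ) 135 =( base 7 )252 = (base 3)12000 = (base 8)207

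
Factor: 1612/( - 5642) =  - 2/7 = - 2^1*7^(-1)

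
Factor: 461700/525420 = 855/973 = 3^2*5^1*7^( - 1)*19^1*139^( - 1) 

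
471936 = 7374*64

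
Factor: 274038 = 2^1*3^1*45673^1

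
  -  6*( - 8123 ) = 48738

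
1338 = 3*446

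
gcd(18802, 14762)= 2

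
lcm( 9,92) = 828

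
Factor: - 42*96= - 4032 = - 2^6*3^2*7^1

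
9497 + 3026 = 12523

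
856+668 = 1524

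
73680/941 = 78 + 282/941 = 78.30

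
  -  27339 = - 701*39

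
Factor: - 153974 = - 2^1 * 167^1*461^1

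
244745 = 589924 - 345179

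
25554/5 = 5110 + 4/5= 5110.80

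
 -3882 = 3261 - 7143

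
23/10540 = 23/10540 = 0.00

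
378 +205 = 583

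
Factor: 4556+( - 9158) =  - 4602 = - 2^1*3^1*13^1*59^1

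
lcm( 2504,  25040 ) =25040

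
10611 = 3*3537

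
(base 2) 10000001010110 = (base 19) 13hd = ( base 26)c6a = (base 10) 8278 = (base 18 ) 179g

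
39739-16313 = 23426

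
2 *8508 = 17016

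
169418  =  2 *84709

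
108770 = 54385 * 2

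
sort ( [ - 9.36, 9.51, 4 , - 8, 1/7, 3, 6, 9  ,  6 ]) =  [ - 9.36 , - 8, 1/7,3 , 4, 6 , 6,  9, 9.51 ] 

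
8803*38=334514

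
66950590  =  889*75310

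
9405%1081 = 757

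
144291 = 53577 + 90714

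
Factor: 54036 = 2^2*3^2*19^1*79^1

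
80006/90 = 40003/45= 888.96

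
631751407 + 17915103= 649666510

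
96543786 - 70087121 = 26456665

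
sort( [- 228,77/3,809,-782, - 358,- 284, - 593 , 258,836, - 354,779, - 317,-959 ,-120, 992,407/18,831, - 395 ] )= [ - 959, - 782, - 593, - 395, - 358, - 354, - 317, - 284,-228,  -  120, 407/18,77/3,258, 779,809, 831 , 836,992]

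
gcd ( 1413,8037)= 9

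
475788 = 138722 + 337066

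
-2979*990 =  - 2949210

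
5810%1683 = 761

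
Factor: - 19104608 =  - 2^5*83^1*7193^1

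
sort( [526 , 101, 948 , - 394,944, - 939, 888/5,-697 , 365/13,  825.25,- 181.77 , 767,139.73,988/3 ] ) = [-939, - 697,-394,  -  181.77, 365/13, 101, 139.73,888/5,988/3, 526,  767, 825.25,944, 948 ] 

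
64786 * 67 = 4340662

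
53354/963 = 53354/963  =  55.40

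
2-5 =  - 3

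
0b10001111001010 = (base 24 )FLI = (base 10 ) 9162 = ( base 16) 23ca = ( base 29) APR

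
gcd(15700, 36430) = 10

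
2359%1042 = 275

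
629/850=37/50 =0.74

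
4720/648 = 590/81=7.28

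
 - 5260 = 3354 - 8614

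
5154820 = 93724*55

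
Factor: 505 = 5^1*101^1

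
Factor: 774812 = 2^2*193703^1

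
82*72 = 5904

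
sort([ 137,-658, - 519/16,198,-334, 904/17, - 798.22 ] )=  [ - 798.22, - 658, - 334,  -  519/16 , 904/17,137,198] 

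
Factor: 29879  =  29879^1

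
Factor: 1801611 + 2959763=2^1*1487^1*1601^1 = 4761374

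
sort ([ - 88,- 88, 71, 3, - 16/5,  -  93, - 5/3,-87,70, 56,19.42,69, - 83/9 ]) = [- 93 , - 88,  -  88 , - 87 , - 83/9 , - 16/5 , - 5/3, 3, 19.42,56,69,70 , 71]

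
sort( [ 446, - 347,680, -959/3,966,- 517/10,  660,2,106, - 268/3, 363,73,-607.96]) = [-607.96, - 347, - 959/3, - 268/3, - 517/10,2,73,106,363,446,660, 680, 966]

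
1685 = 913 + 772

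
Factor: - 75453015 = - 3^1 *5^1 * 11^1*431^1*1061^1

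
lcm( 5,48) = 240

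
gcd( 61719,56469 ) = 21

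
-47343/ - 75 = 15781/25 = 631.24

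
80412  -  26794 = 53618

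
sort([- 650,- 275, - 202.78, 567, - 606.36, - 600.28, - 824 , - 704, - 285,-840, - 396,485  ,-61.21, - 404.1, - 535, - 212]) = [  -  840 ,  -  824, - 704, -650, - 606.36,-600.28,-535,-404.1, - 396, - 285,- 275, - 212, - 202.78 , - 61.21, 485,  567]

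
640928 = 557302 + 83626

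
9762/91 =107 + 25/91 = 107.27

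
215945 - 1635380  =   -1419435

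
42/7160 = 21/3580= 0.01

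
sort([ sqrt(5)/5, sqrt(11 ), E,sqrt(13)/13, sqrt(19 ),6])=[sqrt(13 ) /13, sqrt( 5)/5 , E,sqrt(11) , sqrt ( 19 ),6 ]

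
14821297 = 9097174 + 5724123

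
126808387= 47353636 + 79454751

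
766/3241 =766/3241 =0.24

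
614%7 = 5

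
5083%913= 518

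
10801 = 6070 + 4731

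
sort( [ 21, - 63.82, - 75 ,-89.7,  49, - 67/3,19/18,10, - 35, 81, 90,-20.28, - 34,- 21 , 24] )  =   [ - 89.7 , - 75,-63.82, -35, - 34, - 67/3,- 21, - 20.28, 19/18,10, 21 , 24,49,  81,  90 ] 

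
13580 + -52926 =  - 39346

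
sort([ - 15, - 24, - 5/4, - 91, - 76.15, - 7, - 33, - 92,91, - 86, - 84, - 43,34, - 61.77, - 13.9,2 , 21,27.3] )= [ - 92 , - 91, - 86, - 84 , - 76.15,-61.77 , - 43,  -  33 , - 24, - 15, - 13.9, - 7 , - 5/4, 2 , 21,27.3, 34,91]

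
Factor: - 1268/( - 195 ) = 2^2*3^( - 1)*5^( - 1 )*13^ ( - 1 )*317^1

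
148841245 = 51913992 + 96927253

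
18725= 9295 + 9430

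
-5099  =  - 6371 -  - 1272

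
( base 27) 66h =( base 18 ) E0H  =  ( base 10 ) 4553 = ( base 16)11C9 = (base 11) 346a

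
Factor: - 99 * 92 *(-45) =2^2*3^4*5^1*11^1*23^1 = 409860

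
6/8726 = 3/4363 = 0.00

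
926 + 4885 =5811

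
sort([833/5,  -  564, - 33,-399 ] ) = [ - 564,  -  399, - 33, 833/5 ]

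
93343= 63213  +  30130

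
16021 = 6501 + 9520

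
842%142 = 132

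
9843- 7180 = 2663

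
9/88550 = 9/88550 = 0.00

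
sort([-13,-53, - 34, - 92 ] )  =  [-92, - 53, - 34, - 13 ]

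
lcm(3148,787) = 3148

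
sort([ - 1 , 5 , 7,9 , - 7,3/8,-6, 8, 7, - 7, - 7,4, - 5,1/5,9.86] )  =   [-7, - 7, -7, - 6,-5 , - 1 , 1/5, 3/8,  4, 5,7, 7, 8, 9,9.86] 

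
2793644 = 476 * 5869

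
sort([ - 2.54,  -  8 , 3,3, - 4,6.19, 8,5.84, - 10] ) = [ - 10, - 8,-4, - 2.54,3,3,5.84 , 6.19, 8] 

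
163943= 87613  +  76330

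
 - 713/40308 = - 1  +  39595/40308 = - 0.02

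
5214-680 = 4534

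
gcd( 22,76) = 2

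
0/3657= 0 = 0.00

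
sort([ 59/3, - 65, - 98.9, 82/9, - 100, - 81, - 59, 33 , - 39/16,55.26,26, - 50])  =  [ - 100, - 98.9, - 81, - 65 , - 59, - 50, -39/16, 82/9, 59/3,26 , 33,55.26 ]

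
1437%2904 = 1437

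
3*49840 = 149520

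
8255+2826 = 11081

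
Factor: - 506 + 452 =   -  2^1*3^3 = - 54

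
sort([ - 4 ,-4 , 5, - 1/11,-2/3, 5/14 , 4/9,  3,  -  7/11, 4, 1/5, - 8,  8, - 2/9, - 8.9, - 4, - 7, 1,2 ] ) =[ - 8.9, - 8 , - 7, - 4, - 4, - 4 , - 2/3, - 7/11, - 2/9 , - 1/11,1/5, 5/14,4/9,1, 2, 3 , 4,5 , 8]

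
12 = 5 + 7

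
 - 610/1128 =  - 305/564 =- 0.54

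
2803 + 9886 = 12689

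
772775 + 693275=1466050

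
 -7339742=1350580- 8690322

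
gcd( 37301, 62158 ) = 1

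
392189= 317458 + 74731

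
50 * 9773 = 488650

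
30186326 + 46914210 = 77100536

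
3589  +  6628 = 10217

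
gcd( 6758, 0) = 6758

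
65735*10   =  657350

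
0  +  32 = 32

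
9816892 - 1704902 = 8111990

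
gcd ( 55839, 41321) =7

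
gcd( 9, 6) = 3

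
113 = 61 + 52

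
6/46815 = 2/15605 = 0.00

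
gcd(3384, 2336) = 8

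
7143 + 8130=15273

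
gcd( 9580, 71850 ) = 4790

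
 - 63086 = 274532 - 337618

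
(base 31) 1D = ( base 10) 44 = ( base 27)1h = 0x2C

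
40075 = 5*8015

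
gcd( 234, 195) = 39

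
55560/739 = 55560/739 = 75.18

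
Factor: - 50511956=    - 2^2*11^1*19^1*23^1*37^1 * 71^1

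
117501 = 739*159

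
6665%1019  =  551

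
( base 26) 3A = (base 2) 1011000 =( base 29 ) 31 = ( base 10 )88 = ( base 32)2O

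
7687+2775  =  10462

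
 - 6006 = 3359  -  9365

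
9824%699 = 38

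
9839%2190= 1079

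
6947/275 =6947/275 = 25.26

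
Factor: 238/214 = 119/107 = 7^1* 17^1* 107^( - 1 ) 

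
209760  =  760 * 276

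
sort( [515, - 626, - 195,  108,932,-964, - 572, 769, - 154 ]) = [-964 , - 626, - 572, - 195,-154,108, 515, 769,932]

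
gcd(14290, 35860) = 10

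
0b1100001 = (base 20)4H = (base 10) 97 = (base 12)81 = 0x61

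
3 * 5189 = 15567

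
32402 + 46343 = 78745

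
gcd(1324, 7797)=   1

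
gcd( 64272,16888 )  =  8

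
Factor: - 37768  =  -2^3*4721^1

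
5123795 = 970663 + 4153132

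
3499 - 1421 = 2078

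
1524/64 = 381/16 = 23.81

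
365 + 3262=3627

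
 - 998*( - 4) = 3992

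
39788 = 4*9947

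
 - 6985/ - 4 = 6985/4 = 1746.25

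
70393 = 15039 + 55354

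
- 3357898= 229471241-232829139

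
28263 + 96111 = 124374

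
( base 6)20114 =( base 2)101001001110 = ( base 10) 2638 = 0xa4e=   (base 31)2n3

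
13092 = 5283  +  7809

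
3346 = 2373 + 973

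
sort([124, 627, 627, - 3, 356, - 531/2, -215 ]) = [ - 531/2,-215, - 3,  124,356, 627,  627]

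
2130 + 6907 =9037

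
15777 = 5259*3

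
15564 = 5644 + 9920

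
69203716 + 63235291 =132439007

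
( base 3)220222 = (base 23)167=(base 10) 674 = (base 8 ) 1242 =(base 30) me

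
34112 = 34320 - 208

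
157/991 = 157/991=0.16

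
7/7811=7/7811 = 0.00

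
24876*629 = 15647004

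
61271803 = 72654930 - 11383127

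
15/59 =15/59  =  0.25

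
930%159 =135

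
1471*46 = 67666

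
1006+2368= 3374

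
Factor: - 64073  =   - 17^1*3769^1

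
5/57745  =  1/11549 = 0.00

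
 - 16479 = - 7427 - 9052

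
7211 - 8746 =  - 1535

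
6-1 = 5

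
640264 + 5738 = 646002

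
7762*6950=53945900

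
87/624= 29/208 = 0.14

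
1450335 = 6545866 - 5095531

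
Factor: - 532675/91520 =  - 2^( - 7) * 5^1*149^1= - 745/128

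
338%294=44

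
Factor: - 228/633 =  - 76/211 = - 2^2*19^1*211^( - 1) 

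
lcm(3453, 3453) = 3453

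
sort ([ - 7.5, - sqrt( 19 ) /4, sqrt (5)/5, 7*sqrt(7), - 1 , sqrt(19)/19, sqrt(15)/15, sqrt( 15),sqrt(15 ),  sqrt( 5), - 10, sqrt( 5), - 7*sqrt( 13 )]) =[ - 7*sqrt( 13 ), - 10,-7.5,-sqrt( 19 ) /4, - 1, sqrt (19 )/19,sqrt( 15)/15, sqrt( 5 ) /5, sqrt(5),sqrt(5 ),sqrt( 15),sqrt( 15), 7*sqrt ( 7 )] 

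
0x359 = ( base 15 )3C2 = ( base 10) 857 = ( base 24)1bh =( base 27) 14K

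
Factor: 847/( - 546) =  - 121/78 = -2^(-1)*3^( - 1)*11^2 * 13^( - 1)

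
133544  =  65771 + 67773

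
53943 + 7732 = 61675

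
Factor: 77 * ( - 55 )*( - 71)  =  300685  =  5^1 * 7^1*11^2 * 71^1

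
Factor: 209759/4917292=2^( - 2)*11^1*107^(-1 )*11489^(-1 ) *19069^1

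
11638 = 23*506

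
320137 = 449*713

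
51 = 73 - 22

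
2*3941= 7882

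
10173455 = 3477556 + 6695899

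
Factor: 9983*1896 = 18927768 =2^3*3^1*67^1*79^1*149^1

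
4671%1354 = 609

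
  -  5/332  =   - 1  +  327/332 =- 0.02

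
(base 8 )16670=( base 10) 7608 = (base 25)c48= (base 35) 67d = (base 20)j08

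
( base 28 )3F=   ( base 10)99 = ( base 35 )2T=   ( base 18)59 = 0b1100011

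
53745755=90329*595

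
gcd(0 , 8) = 8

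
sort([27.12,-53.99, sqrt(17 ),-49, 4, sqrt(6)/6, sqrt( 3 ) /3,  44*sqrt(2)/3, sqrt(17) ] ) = [ - 53.99, - 49 , sqrt (6)/6, sqrt (3 )/3, 4,sqrt(17 ) , sqrt( 17 ),44*sqrt( 2 )/3, 27.12]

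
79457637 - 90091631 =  - 10633994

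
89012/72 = 1236+5/18= 1236.28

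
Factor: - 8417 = - 19^1*443^1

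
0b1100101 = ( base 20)51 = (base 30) 3b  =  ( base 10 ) 101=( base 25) 41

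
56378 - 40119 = 16259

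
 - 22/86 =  - 11/43 =- 0.26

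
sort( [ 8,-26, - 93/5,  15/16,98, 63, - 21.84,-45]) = [ - 45,-26 , - 21.84, - 93/5,15/16, 8,63,98 ]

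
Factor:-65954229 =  -3^1*11^1 * 241^1*8293^1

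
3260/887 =3 + 599/887 = 3.68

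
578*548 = 316744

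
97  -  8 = 89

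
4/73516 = 1/18379=0.00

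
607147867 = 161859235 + 445288632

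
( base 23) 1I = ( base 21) 1K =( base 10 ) 41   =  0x29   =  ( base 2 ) 101001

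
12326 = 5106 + 7220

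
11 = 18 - 7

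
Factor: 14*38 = 2^2*7^1*19^1 = 532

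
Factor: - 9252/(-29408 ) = 2313/7352  =  2^(-3)*3^2*257^1*919^( - 1)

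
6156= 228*27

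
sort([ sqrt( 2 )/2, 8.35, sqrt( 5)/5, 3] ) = [ sqrt( 5)/5,sqrt(2) /2, 3,8.35]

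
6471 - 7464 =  - 993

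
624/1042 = 312/521 = 0.60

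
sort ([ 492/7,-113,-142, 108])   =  [ - 142, - 113, 492/7, 108 ]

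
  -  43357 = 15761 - 59118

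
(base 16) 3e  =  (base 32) 1U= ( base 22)2i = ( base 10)62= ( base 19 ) 35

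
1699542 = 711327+988215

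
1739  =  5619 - 3880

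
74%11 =8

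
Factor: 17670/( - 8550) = - 31/15 = - 3^( - 1 ) * 5^( - 1)*31^1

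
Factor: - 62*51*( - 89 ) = 2^1*3^1*17^1*31^1 * 89^1 =281418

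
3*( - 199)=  - 597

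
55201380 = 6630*8326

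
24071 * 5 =120355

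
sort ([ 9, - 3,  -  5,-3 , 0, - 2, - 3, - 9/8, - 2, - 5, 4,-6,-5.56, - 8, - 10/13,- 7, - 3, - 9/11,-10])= [-10, - 8, - 7,- 6,  -  5.56, - 5, - 5, - 3,  -  3, - 3,  -  3,-2, - 2, - 9/8,  -  9/11,-10/13, 0,4,9]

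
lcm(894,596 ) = 1788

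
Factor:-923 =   -  13^1*71^1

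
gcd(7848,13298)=218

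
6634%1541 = 470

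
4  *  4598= 18392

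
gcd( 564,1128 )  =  564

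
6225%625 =600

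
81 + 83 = 164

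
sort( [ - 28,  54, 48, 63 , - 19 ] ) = [ - 28, - 19,48,54, 63 ]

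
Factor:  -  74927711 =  -73^1*1026407^1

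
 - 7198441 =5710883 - 12909324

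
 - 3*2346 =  - 7038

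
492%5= 2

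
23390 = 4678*5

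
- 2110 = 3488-5598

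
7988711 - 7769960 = 218751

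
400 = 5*80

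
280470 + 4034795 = 4315265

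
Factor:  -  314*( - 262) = 82268 = 2^2*131^1*157^1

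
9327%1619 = 1232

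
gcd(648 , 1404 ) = 108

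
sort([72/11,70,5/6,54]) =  [5/6,72/11, 54,70]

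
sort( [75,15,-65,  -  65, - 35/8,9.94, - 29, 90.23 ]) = [ - 65, - 65, - 29, - 35/8,9.94,15,75, 90.23] 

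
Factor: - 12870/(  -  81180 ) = 2^(  -  1 )*13^1 * 41^( -1 )  =  13/82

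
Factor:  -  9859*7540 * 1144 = -85041367840 = - 2^5 *5^1 * 11^1*13^2 * 29^1*9859^1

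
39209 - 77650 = -38441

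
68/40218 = 34/20109 = 0.00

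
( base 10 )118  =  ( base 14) 86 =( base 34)3G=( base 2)1110110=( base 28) 46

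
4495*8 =35960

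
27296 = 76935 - 49639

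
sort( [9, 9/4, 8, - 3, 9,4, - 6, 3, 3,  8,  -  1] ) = [ - 6, - 3 , - 1, 9/4,3, 3,4,  8, 8, 9, 9 ] 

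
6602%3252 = 98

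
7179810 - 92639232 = -85459422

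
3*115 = 345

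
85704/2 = 42852 = 42852.00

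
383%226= 157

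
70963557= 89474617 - 18511060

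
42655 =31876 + 10779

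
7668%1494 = 198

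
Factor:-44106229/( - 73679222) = 832193/1390174 = 2^( - 1)*139^1*5987^1*695087^( - 1 )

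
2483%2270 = 213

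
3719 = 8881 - 5162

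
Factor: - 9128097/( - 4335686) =2^ ( - 1)*3^2*11^1*19^( - 1)*71^( - 1)*1607^( - 1)*92203^1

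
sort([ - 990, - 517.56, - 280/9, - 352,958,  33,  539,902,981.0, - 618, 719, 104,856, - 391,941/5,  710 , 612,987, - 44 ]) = [-990, - 618,-517.56, -391, - 352, - 44, - 280/9 , 33, 104,941/5,539,612,710,719, 856,902,958,981.0 , 987 ]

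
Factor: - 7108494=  -2^1*3^1*1184749^1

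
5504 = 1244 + 4260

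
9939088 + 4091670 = 14030758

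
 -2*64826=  - 129652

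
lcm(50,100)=100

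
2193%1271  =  922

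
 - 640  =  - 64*10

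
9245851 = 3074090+6171761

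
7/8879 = 7/8879 = 0.00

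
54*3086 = 166644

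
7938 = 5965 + 1973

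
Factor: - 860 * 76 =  - 65360= - 2^4 * 5^1*19^1*43^1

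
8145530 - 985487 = 7160043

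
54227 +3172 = 57399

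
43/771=43/771 = 0.06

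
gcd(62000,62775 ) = 775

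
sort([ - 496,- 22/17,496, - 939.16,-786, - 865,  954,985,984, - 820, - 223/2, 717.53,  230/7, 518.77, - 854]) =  [ - 939.16, - 865, - 854, - 820,-786, - 496, - 223/2, - 22/17,230/7,496,518.77,717.53,954,  984,  985 ]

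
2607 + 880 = 3487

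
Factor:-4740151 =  - 13^1  *  364627^1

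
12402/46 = 6201/23=269.61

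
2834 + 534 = 3368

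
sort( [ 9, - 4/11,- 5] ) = [  -  5, - 4/11,9 ] 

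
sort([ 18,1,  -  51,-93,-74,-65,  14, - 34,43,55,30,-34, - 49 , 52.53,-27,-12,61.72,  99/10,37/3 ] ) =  [ - 93,-74,-65, - 51 ,-49, - 34,-34, - 27,-12, 1, 99/10,37/3,14, 18,30 , 43,52.53,55 , 61.72 ] 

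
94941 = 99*959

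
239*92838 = 22188282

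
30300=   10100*3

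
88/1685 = 88/1685 = 0.05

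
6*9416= 56496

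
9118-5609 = 3509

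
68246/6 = 34123/3 = 11374.33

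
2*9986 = 19972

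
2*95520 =191040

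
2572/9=2572/9 = 285.78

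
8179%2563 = 490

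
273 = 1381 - 1108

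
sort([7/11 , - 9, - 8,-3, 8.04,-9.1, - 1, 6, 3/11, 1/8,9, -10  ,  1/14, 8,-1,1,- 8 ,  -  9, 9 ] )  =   [ - 10, - 9.1, - 9,-9,-8,-8,  -  3,-1,  -  1,  1/14, 1/8 , 3/11,7/11,1,  6,8,8.04,  9,9]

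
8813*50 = 440650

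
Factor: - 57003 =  - 3^1 * 19001^1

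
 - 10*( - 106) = 1060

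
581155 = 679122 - 97967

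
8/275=8/275   =  0.03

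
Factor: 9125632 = 2^8*43^1 * 829^1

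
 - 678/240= - 113/40 = - 2.83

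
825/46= 17 + 43/46 = 17.93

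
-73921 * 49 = -3622129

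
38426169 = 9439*4071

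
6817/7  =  973  +  6/7 = 973.86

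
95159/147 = 95159/147=647.34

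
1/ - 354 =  - 1 + 353/354 = - 0.00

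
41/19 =41/19=2.16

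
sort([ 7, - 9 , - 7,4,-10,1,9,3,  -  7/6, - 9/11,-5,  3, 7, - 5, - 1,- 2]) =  [-10,-9, - 7 , - 5 , - 5,-2, - 7/6,-1, - 9/11, 1,  3 , 3, 4 , 7 , 7,  9]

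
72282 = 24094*3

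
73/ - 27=- 3 + 8/27 = -  2.70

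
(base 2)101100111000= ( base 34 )2gg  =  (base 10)2872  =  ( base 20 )73c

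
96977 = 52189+44788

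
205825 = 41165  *5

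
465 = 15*31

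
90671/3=90671/3= 30223.67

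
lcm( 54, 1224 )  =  3672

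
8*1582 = 12656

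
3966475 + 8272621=12239096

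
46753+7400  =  54153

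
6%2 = 0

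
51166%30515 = 20651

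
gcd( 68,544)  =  68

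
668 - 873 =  - 205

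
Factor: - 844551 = -3^2 * 107^1*877^1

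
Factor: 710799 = 3^1*31^1*7643^1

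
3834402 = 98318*39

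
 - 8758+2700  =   - 6058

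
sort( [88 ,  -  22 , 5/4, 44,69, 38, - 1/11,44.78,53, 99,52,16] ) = [ - 22,  -  1/11, 5/4,16, 38, 44,44.78 , 52 , 53,69,88,  99]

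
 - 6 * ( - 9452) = 56712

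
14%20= 14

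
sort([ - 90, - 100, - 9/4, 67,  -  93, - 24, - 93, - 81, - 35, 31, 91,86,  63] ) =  [ - 100, - 93 , - 93, - 90, - 81,  -  35 ,  -  24 , - 9/4, 31,63, 67 , 86,91]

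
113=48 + 65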